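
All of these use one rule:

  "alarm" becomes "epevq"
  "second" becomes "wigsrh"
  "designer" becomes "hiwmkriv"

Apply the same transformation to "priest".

Compare letters: a→e is +4, l→p is +4, a→e is +4 — a constant shift. This is a Caesar cipher with shift 4.
On priest: p+4=t, r+4=v, i+4=m, e+4=i, s+4=w, t+4=x.

tvmiwx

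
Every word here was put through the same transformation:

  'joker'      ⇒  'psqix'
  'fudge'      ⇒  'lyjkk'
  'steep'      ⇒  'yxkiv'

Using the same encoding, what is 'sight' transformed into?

Shifts by position in joker: pos 0: j→p (+6), pos 1: o→s (+4), pos 2: k→q (+6), pos 3: e→i (+4) — repeating every 2. A repeating key of period 2 is used — shifts +6, +4 over and over.
On sight: s+6=y, i+4=m, g+6=m, h+4=l, t+6=z.

ymmlz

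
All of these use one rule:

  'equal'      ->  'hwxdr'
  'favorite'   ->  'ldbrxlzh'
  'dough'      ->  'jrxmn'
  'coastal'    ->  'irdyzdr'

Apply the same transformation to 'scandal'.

yidtjdr

Vowels shift forward by 3 and consonants shift forward by 6.
For scandal: s(cons)+6=y, c(cons)+6=i, a(vowel)+3=d, n(cons)+6=t, d(cons)+6=j, a(vowel)+3=d, l(cons)+6=r.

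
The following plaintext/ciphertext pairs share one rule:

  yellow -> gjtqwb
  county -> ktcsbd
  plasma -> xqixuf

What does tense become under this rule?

bjvxm

The shifts repeat in a cycle of length 2: positions 0,1,… shift by +8, +5, then the pattern repeats.
Applying it to tense: t+8=b, e+5=j, n+8=v, s+5=x, e+8=m.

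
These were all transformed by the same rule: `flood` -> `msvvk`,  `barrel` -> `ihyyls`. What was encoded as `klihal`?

Compare letters: f→m is +7, l→s is +7, o→v is +7 — a constant shift. It's a constant shift of +7 (ROT7).
Decoding klihal: k−7=d, l−7=e, i−7=b, h−7=a, a−7=t, l−7=e.

debate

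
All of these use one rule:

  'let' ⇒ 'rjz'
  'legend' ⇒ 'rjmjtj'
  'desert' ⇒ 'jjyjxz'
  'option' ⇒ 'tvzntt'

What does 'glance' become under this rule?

The shift depends on letter class: consonant l→r is +6, but vowel e→j is +5. Vowels shift forward by 5 and consonants shift forward by 6.
For glance: g(cons)+6=m, l(cons)+6=r, a(vowel)+5=f, n(cons)+6=t, c(cons)+6=i, e(vowel)+5=j.

mrftij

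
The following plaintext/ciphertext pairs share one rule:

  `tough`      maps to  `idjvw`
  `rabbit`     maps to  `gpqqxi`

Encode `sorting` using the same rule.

Compare letters: t→i is +15, o→d is +15, u→j is +15 — a constant shift. This is a Caesar cipher with shift 15.
Applying it to sorting: s+15=h, o+15=d, r+15=g, t+15=i, i+15=x, n+15=c, g+15=v.

hdgixcv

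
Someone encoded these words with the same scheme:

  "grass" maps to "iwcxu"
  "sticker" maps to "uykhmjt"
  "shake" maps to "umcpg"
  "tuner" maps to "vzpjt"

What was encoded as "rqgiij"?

pledge

Shifts by position in grass: pos 0: g→i (+2), pos 1: r→w (+5), pos 2: a→c (+2), pos 3: s→x (+5) — repeating every 2. It's a Vigenère-style cipher with numeric key [2,5]: position i shifts by key[i mod 2].
Decoding rqgiij: r−2=p, q−5=l, g−2=e, i−5=d, i−2=g, j−5=e.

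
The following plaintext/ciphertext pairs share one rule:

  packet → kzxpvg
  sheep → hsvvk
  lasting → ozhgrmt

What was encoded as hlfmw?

Each pair mirrors across the alphabet (p↔k, a↔z, c↔x): positions sum to 25. Each letter is replaced by its mirror in the alphabet: a↔z, b↔y, c↔x, and so on (the Atbash cipher).
Decoding hlfmw: h↔s, l↔o, f↔u, m↔n, w↔d.

sound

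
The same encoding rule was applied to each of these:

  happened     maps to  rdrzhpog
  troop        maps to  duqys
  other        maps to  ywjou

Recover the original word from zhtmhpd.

percent

The shifts repeat in a cycle of length 3: positions 0,1,… shift by +10, +3, +2, then the pattern repeats.
Reversing it on zhtmhpd: z−10=p, h−3=e, t−2=r, m−10=c, h−3=e, p−2=n, d−10=t.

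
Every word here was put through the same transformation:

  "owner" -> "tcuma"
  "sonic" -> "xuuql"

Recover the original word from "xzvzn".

Letter i (0-indexed) is shifted by i+5, so successive shifts are 5, 6, 7, ….
Undoing it on xzvzn: x−5=s, z−6=t, v−7=o, z−8=r, n−9=e.

store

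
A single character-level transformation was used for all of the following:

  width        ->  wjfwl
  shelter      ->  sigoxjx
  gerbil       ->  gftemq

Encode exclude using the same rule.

eyeoyik

In width: w→w is +0, i→j is +1, d→f is +2, t→w is +3 — the shift increases by 1 each position. Each letter shifts forward by its position index (0, 1, 2, …) — the shift grows by one for each successive letter.
For exclude: e+0=e, x+1=y, c+2=e, l+3=o, u+4=y, d+5=i, e+6=k.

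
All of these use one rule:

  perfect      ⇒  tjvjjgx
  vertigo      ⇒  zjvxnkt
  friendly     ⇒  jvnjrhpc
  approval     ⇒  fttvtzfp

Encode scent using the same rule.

The rule splits by letter class: vowels +5, consonants +4.
For scent: s(cons)+4=w, c(cons)+4=g, e(vowel)+5=j, n(cons)+4=r, t(cons)+4=x.

wgjrx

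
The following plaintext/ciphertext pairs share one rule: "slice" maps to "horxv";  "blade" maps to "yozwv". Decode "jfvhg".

Each letter is replaced by its mirror in the alphabet: a↔z, b↔y, c↔x, and so on (the Atbash cipher).
Undoing it on jfvhg: j↔q, f↔u, v↔e, h↔s, g↔t.

quest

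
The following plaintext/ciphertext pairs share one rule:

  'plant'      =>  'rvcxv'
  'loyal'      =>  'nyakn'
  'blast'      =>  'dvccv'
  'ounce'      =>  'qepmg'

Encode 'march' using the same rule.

The shifts repeat in a cycle of length 2: positions 0,1,… shift by +2, +10, then the pattern repeats.
On march: m+2=o, a+10=k, r+2=t, c+10=m, h+2=j.

oktmj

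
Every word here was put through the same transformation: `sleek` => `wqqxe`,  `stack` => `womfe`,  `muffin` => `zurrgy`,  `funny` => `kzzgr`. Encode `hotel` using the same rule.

xqfat

The output letters match the input read backwards, each shifted +12: sleek reversed is keels. Two steps: reverse the string, then apply a Caesar shift of +12.
On hotel: reverse → letoh; then shift: l+12=x, e+12=q, t+12=f, o+12=a, h+12=t.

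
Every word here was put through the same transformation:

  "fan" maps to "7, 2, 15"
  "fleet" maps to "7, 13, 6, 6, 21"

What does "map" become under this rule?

Letters become their 1-based position plus 1 (so a→2, b→3, …).
Applying it to map: m=13→14, a=1→2, p=16→17.

14, 2, 17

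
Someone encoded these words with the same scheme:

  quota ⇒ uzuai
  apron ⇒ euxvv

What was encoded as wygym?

stare

Each letter shifts forward by (position + 4), i.e. 4, 5, 6, … — the shift grows by one for each successive letter.
Reversing it on wygym: w−4=s, y−5=t, g−6=a, y−7=r, m−8=e.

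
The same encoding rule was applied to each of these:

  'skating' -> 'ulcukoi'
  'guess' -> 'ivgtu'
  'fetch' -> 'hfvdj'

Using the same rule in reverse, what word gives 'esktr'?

crisp

Shifts by position in skating: pos 0: s→u (+2), pos 1: k→l (+1), pos 2: a→c (+2), pos 3: t→u (+1) — repeating every 2. It's a Vigenère-style cipher with numeric key [2,1]: position i shifts by key[i mod 2].
Decoding esktr: e−2=c, s−1=r, k−2=i, t−1=s, r−2=p.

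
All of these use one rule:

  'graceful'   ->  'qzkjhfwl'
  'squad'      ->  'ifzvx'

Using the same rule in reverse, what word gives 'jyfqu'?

plate

The output letters match the input read backwards, each shifted +5: graceful reversed is lufecarg. The word is reversed, then every letter is shifted forward by 5.
Reversing it on jyfqu: shift back: j−5=e, y−5=t, f−5=a, q−5=l, u−5=p → etalp; then reverse → plate.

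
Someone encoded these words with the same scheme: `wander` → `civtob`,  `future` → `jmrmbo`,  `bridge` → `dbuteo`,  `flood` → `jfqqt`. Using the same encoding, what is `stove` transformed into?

w(22)→c(2) and a(0)→i(8) fit y≡21x+8 (mod 26); the inverse of 21 mod 26 is 5. Treating letters as 0–25, the rule is x ↦ 21x + 8 (mod 26).
For stove: s(18)→21·18+8≡22=w; t(19)→21·19+8≡17=r; o(14)→21·14+8≡16=q; v(21)→21·21+8≡7=h; e(4)→21·4+8≡14=o (all mod 26).

wrqho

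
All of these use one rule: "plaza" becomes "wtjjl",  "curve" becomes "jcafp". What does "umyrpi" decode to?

nephew

In plaza: p→w is +7, l→t is +8, a→j is +9, z→j is +10 — the shift increases by 1 each position. The shift increases by 1 at each position, starting from +7: 7, 8, 9, ….
Decoding umyrpi: u−7=n, m−8=e, y−9=p, r−10=h, p−11=e, i−12=w.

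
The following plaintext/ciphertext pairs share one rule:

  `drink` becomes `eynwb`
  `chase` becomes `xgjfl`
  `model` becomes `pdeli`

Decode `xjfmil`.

castle

This is an affine cipher: with a=0,…,z=25, each position x becomes (7x+9) mod 26.
Reversing it on xjfmil: x(23)→15·(23−9)≡2=c; j(9)→15·(9−9)≡0=a; f(5)→15·(5−9)≡18=s; m(12)→15·(12−9)≡19=t; i(8)→15·(8−9)≡11=l; l(11)→15·(11−9)≡4=e (all mod 26).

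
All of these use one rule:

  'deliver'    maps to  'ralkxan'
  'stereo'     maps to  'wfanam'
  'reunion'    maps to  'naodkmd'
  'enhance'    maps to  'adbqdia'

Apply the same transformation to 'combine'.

d(3)→r(17) and e(4)→a(0) fit y≡9x+16 (mod 26); the inverse of 9 mod 26 is 3. This is an affine cipher: with a=0,…,z=25, each position x becomes (9x+16) mod 26.
For combine: c(2)→9·2+16≡8=i; o(14)→9·14+16≡12=m; m(12)→9·12+16≡20=u; b(1)→9·1+16≡25=z; i(8)→9·8+16≡10=k; n(13)→9·13+16≡3=d; e(4)→9·4+16≡0=a (all mod 26).

imuzkda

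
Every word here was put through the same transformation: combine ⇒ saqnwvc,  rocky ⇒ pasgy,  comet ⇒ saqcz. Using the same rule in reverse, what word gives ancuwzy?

obesity

Treating letters as 0–25, the rule is x ↦ 5x + 8 (mod 26).
Decoding ancuwzy: a(0)→21·(0−8)≡14=o; n(13)→21·(13−8)≡1=b; c(2)→21·(2−8)≡4=e; u(20)→21·(20−8)≡18=s; w(22)→21·(22−8)≡8=i; z(25)→21·(25−8)≡19=t; y(24)→21·(24−8)≡24=y (all mod 26).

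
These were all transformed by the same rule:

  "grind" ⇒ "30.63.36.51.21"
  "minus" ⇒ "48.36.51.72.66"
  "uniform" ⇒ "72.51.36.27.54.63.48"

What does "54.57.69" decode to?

g(#7)→30 and r(#18)→63: differences scale by 3, so n = 3·pos + 9. The formula is n = 3×(alphabet index, a=1) + 9.
Undoing it on 54.57.69: 54→(54−9)÷3=15=o, 57→(57−9)÷3=16=p, 69→(69−9)÷3=20=t.

opt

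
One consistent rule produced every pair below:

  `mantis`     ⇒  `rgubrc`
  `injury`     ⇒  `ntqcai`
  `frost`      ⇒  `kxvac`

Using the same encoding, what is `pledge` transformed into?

urllpo

In mantis: m→r is +5, a→g is +6, n→u is +7, t→b is +8 — the shift increases by 1 each position. Letter i (0-indexed) is shifted by i+5, so successive shifts are 5, 6, 7, ….
On pledge: p+5=u, l+6=r, e+7=l, d+8=l, g+9=p, e+10=o.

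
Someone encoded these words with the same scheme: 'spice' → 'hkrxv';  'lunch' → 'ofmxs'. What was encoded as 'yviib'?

berry

Each letter is replaced by its mirror in the alphabet: a↔z, b↔y, c↔x, and so on (the Atbash cipher).
Undoing it on yviib: y↔b, v↔e, i↔r, i↔r, b↔y.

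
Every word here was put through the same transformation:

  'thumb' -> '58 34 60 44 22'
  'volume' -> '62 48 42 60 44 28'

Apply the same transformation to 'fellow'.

t(#20)→58 and h(#8)→34: differences scale by 2, so n = 2·pos + 18. With a=1..z=26, the number is 2·pos + 18.
On fellow: f=6→30, e=5→28, l=12→42, l=12→42, o=15→48, w=23→64.

30 28 42 42 48 64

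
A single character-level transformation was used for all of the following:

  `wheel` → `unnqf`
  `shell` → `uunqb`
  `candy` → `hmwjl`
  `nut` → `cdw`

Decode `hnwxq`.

honey

The output letters match the input read backwards, each shifted +9: wheel reversed is leehw. Two steps: reverse the string, then apply a Caesar shift of +9.
Reversing it on hnwxq: shift back: h−9=y, n−9=e, w−9=n, x−9=o, q−9=h → yenoh; then reverse → honey.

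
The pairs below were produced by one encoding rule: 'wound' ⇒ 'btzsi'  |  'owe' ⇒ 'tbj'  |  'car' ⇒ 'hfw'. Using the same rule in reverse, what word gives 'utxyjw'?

poster

Compare letters: w→b is +5, o→t is +5, u→z is +5 — a constant shift. This is a Caesar cipher with shift 5.
Reversing it on utxyjw: u−5=p, t−5=o, x−5=s, y−5=t, j−5=e, w−5=r.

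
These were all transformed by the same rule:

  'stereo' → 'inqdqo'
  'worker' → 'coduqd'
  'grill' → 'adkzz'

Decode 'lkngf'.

Treating letters as 0–25, the rule is x ↦ 5x + 22 (mod 26).
Undoing it on lkngf: l(11)→21·(11−22)≡3=d; k(10)→21·(10−22)≡8=i; n(13)→21·(13−22)≡19=t; g(6)→21·(6−22)≡2=c; f(5)→21·(5−22)≡7=h (all mod 26).

ditch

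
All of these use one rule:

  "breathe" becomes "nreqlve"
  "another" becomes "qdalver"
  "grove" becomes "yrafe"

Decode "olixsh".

b(1)→n(13) and r(17)→r(17) fit y≡23x+16 (mod 26); the inverse of 23 mod 26 is 17. Treating letters as 0–25, the rule is x ↦ 23x + 16 (mod 26).
Undoing it on olixsh: o(14)→17·(14−16)≡18=s; l(11)→17·(11−16)≡19=t; i(8)→17·(8−16)≡20=u; x(23)→17·(23−16)≡15=p; s(18)→17·(18−16)≡8=i; h(7)→17·(7−16)≡3=d (all mod 26).

stupid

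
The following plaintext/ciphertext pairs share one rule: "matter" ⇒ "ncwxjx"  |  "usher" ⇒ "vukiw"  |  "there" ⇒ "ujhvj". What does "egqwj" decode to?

dense

In matter: m→n is +1, a→c is +2, t→w is +3, t→x is +4 — the shift increases by 1 each position. Each letter shifts forward by (position + 1), i.e. 1, 2, 3, … — the shift grows by one for each successive letter.
Undoing it on egqwj: e−1=d, g−2=e, q−3=n, w−4=s, j−5=e.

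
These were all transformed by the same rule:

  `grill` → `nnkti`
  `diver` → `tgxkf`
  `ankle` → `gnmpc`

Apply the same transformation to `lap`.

The output letters match the input read backwards, each shifted +2: grill reversed is llirg. The word is reversed, then every letter is shifted forward by 2.
For lap: reverse → pal; then shift: p+2=r, a+2=c, l+2=n.

rcn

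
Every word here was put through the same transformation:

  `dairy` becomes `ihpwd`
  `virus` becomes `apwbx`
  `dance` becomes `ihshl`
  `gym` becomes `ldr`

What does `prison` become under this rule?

Vowels shift forward by 7 and consonants shift forward by 5.
For prison: p(cons)+5=u, r(cons)+5=w, i(vowel)+7=p, s(cons)+5=x, o(vowel)+7=v, n(cons)+5=s.

uwpxvs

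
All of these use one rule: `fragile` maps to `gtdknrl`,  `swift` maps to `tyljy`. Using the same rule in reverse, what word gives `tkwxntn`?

sitting

In fragile: f→g is +1, r→t is +2, a→d is +3, g→k is +4 — the shift increases by 1 each position. Letter i (0-indexed) is shifted by i+1, so successive shifts are 1, 2, 3, ….
Reversing it on tkwxntn: t−1=s, k−2=i, w−3=t, x−4=t, n−5=i, t−6=n, n−7=g.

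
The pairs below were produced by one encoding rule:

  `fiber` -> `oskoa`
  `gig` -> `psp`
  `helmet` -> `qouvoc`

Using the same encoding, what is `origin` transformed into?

Vowels shift forward by 10 and consonants shift forward by 9.
For origin: o(vowel)+10=y, r(cons)+9=a, i(vowel)+10=s, g(cons)+9=p, i(vowel)+10=s, n(cons)+9=w.

yaspsw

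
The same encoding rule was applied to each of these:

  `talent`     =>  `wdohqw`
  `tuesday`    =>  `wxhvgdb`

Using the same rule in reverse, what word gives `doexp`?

album

Every letter moves 3 places later in the alphabet, wrapping around z→a.
Reversing it on doexp: d−3=a, o−3=l, e−3=b, x−3=u, p−3=m.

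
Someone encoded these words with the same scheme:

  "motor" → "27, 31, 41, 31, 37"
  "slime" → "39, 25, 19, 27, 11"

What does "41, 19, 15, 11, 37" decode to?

tiger

m(#13)→27 and o(#15)→31: differences scale by 2, so n = 2·pos + 1. The formula is n = 2×(alphabet index, a=1) + 1.
Undoing it on 41, 19, 15, 11, 37: 41→(41−1)÷2=20=t, 19→(19−1)÷2=9=i, 15→(15−1)÷2=7=g, 11→(11−1)÷2=5=e, 37→(37−1)÷2=18=r.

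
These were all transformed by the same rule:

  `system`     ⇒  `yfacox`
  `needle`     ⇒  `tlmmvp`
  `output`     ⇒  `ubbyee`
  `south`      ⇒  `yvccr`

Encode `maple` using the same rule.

shxuo

In system: s→y is +6, y→f is +7, s→a is +8, t→c is +9 — the shift increases by 1 each position. Letter i (0-indexed) is shifted by i+6, so successive shifts are 6, 7, 8, ….
On maple: m+6=s, a+7=h, p+8=x, l+9=u, e+10=o.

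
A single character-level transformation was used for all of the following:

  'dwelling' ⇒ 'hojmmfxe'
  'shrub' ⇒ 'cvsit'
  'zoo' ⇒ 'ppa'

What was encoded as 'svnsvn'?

The word is reversed, then every letter is shifted forward by 1.
Reversing it on svnsvn: shift back: s−1=r, v−1=u, n−1=m, s−1=r, v−1=u, n−1=m → rumrum; then reverse → murmur.

murmur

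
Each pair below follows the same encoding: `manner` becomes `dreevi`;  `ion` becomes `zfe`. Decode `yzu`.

Compare letters: m→d is +17, a→r is +17, n→e is +17 — a constant shift. Each letter is shifted forward by 17 in the alphabet (a Caesar shift of +17).
Decoding yzu: y−17=h, z−17=i, u−17=d.

hid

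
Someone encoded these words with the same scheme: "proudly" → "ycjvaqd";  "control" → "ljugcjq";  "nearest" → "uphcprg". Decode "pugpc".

enter

p(15)→y(24) and r(17)→c(2) fit y≡15x+7 (mod 26); the inverse of 15 mod 26 is 7. Each letter's alphabet position (a=0..z=25) is mapped through 15·x+7 mod 26 — an affine cipher.
Undoing it on pugpc: p(15)→7·(15−7)≡4=e; u(20)→7·(20−7)≡13=n; g(6)→7·(6−7)≡19=t; p(15)→7·(15−7)≡4=e; c(2)→7·(2−7)≡17=r (all mod 26).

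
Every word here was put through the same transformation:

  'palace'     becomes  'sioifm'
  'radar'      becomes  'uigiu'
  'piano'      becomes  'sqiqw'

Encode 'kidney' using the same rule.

nqgqmb

The shift depends on letter class: consonant p→s is +3, but vowel a→i is +8. Two shifts are in play — +8 for a/e/i/o/u, +3 for every other letter.
Applying it to kidney: k(cons)+3=n, i(vowel)+8=q, d(cons)+3=g, n(cons)+3=q, e(vowel)+8=m, y(cons)+3=b.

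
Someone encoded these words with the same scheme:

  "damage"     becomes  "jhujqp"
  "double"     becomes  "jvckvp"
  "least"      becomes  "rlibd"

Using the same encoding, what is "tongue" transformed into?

zvvpep

In damage: d→j is +6, a→h is +7, m→u is +8, a→j is +9 — the shift increases by 1 each position. The shift increases by 1 at each position, starting from +6: 6, 7, 8, ….
Applying it to tongue: t+6=z, o+7=v, n+8=v, g+9=p, u+10=e, e+11=p.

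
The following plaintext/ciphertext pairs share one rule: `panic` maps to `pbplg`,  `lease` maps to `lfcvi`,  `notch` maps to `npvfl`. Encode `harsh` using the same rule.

hbtvl

In panic: p→p is +0, a→b is +1, n→p is +2, i→l is +3 — the shift increases by 1 each position. Each letter shifts forward by its position index (0, 1, 2, …) — the shift grows by one for each successive letter.
On harsh: h+0=h, a+1=b, r+2=t, s+3=v, h+4=l.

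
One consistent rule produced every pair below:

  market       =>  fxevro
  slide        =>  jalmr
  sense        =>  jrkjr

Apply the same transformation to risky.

eljvn

m(12)→f(5) and a(0)→x(23) fit y≡5x+23 (mod 26); the inverse of 5 mod 26 is 21. Each letter's alphabet position (a=0..z=25) is mapped through 5·x+23 mod 26 — an affine cipher.
Applying it to risky: r(17)→5·17+23≡4=e; i(8)→5·8+23≡11=l; s(18)→5·18+23≡9=j; k(10)→5·10+23≡21=v; y(24)→5·24+23≡13=n (all mod 26).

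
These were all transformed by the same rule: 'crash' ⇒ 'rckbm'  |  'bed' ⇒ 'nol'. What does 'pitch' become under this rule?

Read the word backwards and shift each letter +10.
For pitch: reverse → hctip; then shift: h+10=r, c+10=m, t+10=d, i+10=s, p+10=z.

rmdsz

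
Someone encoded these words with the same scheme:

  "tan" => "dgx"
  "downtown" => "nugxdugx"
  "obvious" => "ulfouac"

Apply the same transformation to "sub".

The shift depends on letter class: consonant t→d is +10, but vowel a→g is +6. Vowels shift forward by 6 and consonants shift forward by 10.
On sub: s(cons)+10=c, u(vowel)+6=a, b(cons)+10=l.

cal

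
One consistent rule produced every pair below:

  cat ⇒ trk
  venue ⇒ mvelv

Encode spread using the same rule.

jgivru

Compare letters: c→t is +17, a→r is +17, t→k is +17 — a constant shift. Each letter is shifted forward by 17 in the alphabet (a Caesar shift of +17).
On spread: s+17=j, p+17=g, r+17=i, e+17=v, a+17=r, d+17=u.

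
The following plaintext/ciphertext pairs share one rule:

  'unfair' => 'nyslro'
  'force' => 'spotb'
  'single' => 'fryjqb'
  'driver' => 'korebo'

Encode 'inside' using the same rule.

ryfrkb

This is an affine cipher: with a=0,…,z=25, each position x becomes (17x+11) mod 26.
Applying it to inside: i(8)→17·8+11≡17=r; n(13)→17·13+11≡24=y; s(18)→17·18+11≡5=f; i(8)→17·8+11≡17=r; d(3)→17·3+11≡10=k; e(4)→17·4+11≡1=b (all mod 26).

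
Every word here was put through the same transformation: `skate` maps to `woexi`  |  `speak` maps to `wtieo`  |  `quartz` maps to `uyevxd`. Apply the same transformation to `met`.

qix

Compare letters: s→w is +4, k→o is +4, a→e is +4 — a constant shift. Each letter is shifted forward by 4 in the alphabet (a Caesar shift of +4).
On met: m+4=q, e+4=i, t+4=x.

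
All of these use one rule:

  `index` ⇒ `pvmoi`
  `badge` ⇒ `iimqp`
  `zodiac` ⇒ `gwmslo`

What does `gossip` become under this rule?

nwbctb

In index: i→p is +7, n→v is +8, d→m is +9, e→o is +10 — the shift increases by 1 each position. Letter i (0-indexed) is shifted by i+7, so successive shifts are 7, 8, 9, ….
On gossip: g+7=n, o+8=w, s+9=b, s+10=c, i+11=t, p+12=b.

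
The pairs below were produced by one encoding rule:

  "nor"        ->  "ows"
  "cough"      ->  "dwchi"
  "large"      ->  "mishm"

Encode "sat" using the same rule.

tiu

The shift depends on letter class: consonant n→o is +1, but vowel o→w is +8. Two shifts are in play — +8 for a/e/i/o/u, +1 for every other letter.
For sat: s(cons)+1=t, a(vowel)+8=i, t(cons)+1=u.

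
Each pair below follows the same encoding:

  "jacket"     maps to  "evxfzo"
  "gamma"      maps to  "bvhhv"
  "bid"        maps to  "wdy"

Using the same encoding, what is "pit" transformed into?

Compare letters: j→e is +21, a→v is +21, c→x is +21 — a constant shift. It's a constant shift of +21 (ROT21).
On pit: p+21=k, i+21=d, t+21=o.

kdo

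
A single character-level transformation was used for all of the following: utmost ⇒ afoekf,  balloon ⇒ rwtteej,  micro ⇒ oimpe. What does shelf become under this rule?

u(20)→a(0) and t(19)→f(5) fit y≡21x+22 (mod 26); the inverse of 21 mod 26 is 5. Each letter's alphabet position (a=0..z=25) is mapped through 21·x+22 mod 26 — an affine cipher.
Applying it to shelf: s(18)→21·18+22≡10=k; h(7)→21·7+22≡13=n; e(4)→21·4+22≡2=c; l(11)→21·11+22≡19=t; f(5)→21·5+22≡23=x (all mod 26).

knctx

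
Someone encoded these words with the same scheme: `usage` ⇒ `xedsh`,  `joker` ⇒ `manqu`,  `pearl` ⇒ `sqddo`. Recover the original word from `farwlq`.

cookie

A repeating key of period 2 is used — shifts +3, +12 over and over.
Decoding farwlq: f−3=c, a−12=o, r−3=o, w−12=k, l−3=i, q−12=e.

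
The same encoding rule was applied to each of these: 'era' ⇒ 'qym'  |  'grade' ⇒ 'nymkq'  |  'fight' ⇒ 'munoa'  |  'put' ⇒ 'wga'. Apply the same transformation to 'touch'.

The shift depends on letter class: consonant r→y is +7, but vowel e→q is +12. The rule splits by letter class: vowels +12, consonants +7.
For touch: t(cons)+7=a, o(vowel)+12=a, u(vowel)+12=g, c(cons)+7=j, h(cons)+7=o.

aagjo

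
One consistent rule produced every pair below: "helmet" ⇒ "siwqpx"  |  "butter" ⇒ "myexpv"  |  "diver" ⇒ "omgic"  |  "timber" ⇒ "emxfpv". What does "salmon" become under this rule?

It's a Vigenère-style cipher with numeric key [11,4]: position i shifts by key[i mod 2].
For salmon: s+11=d, a+4=e, l+11=w, m+4=q, o+11=z, n+4=r.

dewqzr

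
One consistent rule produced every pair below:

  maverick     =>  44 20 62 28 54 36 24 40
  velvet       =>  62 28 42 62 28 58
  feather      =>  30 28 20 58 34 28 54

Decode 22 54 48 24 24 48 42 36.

broccoli

m(#13)→44 and a(#1)→20: differences scale by 2, so n = 2·pos + 18. Each letter becomes 2×(its alphabet position, a=1..z=26) + 18.
Reversing it on 22 54 48 24 24 48 42 36: 22→(22−18)÷2=2=b, 54→(54−18)÷2=18=r, 48→(48−18)÷2=15=o, 24→(24−18)÷2=3=c, 24→(24−18)÷2=3=c, 48→(48−18)÷2=15=o, 42→(42−18)÷2=12=l, 36→(36−18)÷2=9=i.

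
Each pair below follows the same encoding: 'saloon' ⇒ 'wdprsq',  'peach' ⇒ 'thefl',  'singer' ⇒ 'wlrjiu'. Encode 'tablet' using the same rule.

xdfoiw

Shifts by position in saloon: pos 0: s→w (+4), pos 1: a→d (+3), pos 2: l→p (+4), pos 3: o→r (+3) — repeating every 2. A repeating key of period 2 is used — shifts +4, +3 over and over.
On tablet: t+4=x, a+3=d, b+4=f, l+3=o, e+4=i, t+3=w.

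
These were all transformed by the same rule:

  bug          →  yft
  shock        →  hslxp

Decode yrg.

Each pair mirrors across the alphabet (b↔y, u↔f, g↔t): positions sum to 25. Letters are reflected about the middle of the alphabet (position → 25−position): Atbash.
Decoding yrg: y↔b, r↔i, g↔t.

bit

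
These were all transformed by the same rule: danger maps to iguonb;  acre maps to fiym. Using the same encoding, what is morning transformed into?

ruyvrxr

In danger: d→i is +5, a→g is +6, n→u is +7, g→o is +8 — the shift increases by 1 each position. Letter i (0-indexed) is shifted by i+5, so successive shifts are 5, 6, 7, ….
Applying it to morning: m+5=r, o+6=u, r+7=y, n+8=v, i+9=r, n+10=x, g+11=r.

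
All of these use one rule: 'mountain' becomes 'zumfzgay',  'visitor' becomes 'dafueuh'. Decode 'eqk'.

yes

The output letters match the input read backwards, each shifted +12: mountain reversed is niatnuom. Read the word backwards and shift each letter +12.
Decoding eqk: shift back: e−12=s, q−12=e, k−12=y → sey; then reverse → yes.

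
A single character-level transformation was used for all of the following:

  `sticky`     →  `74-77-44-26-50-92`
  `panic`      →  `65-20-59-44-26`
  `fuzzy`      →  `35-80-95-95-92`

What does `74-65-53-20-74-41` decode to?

splash

s(#19)→74 and t(#20)→77: differences scale by 3, so n = 3·pos + 17. With a=1..z=26, the number is 3·pos + 17.
Undoing it on 74-65-53-20-74-41: 74→(74−17)÷3=19=s, 65→(65−17)÷3=16=p, 53→(53−17)÷3=12=l, 20→(20−17)÷3=1=a, 74→(74−17)÷3=19=s, 41→(41−17)÷3=8=h.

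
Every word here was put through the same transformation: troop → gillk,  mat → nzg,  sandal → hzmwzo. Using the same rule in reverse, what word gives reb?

Each pair mirrors across the alphabet (t↔g, r↔i, o↔l): positions sum to 25. Each letter is replaced by its mirror in the alphabet: a↔z, b↔y, c↔x, and so on (the Atbash cipher).
Undoing it on reb: r↔i, e↔v, b↔y.

ivy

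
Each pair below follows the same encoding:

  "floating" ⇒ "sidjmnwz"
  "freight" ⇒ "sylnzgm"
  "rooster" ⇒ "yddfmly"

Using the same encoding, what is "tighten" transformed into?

mnzgmlw

f(5)→s(18) and l(11)→i(8) fit y≡7x+9 (mod 26); the inverse of 7 mod 26 is 15. Treating letters as 0–25, the rule is x ↦ 7x + 9 (mod 26).
On tighten: t(19)→7·19+9≡12=m; i(8)→7·8+9≡13=n; g(6)→7·6+9≡25=z; h(7)→7·7+9≡6=g; t(19)→7·19+9≡12=m; e(4)→7·4+9≡11=l; n(13)→7·13+9≡22=w (all mod 26).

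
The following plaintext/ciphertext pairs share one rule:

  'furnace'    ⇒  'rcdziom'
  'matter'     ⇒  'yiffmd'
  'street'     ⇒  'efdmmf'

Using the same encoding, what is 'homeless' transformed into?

The shift depends on letter class: consonant f→r is +12, but vowel u→c is +8. Vowels shift forward by 8 and consonants shift forward by 12.
Applying it to homeless: h(cons)+12=t, o(vowel)+8=w, m(cons)+12=y, e(vowel)+8=m, l(cons)+12=x, e(vowel)+8=m, s(cons)+12=e, s(cons)+12=e.

twymxmee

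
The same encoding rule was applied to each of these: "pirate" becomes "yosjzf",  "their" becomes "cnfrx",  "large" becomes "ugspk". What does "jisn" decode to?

Shifts by position in pirate: pos 0: p→y (+9), pos 1: i→o (+6), pos 2: r→s (+1), pos 3: a→j (+9), pos 4: t→z (+6), pos 5: e→f (+1) — repeating every 3. A repeating key of period 3 is used — shifts +9, +6, +1 over and over.
Reversing it on jisn: j−9=a, i−6=c, s−1=r, n−9=e.

acre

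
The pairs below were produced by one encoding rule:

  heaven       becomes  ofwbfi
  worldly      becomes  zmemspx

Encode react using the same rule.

udbfs

The output letters match the input read backwards, each shifted +1: heaven reversed is nevaeh. Read the word backwards and shift each letter +1.
For react: reverse → tcaer; then shift: t+1=u, c+1=d, a+1=b, e+1=f, r+1=s.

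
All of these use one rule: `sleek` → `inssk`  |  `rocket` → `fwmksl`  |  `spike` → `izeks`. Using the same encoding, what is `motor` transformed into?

This is an affine cipher: with a=0,…,z=25, each position x becomes (3x+6) mod 26.
On motor: m(12)→3·12+6≡16=q; o(14)→3·14+6≡22=w; t(19)→3·19+6≡11=l; o(14)→3·14+6≡22=w; r(17)→3·17+6≡5=f (all mod 26).

qwlwf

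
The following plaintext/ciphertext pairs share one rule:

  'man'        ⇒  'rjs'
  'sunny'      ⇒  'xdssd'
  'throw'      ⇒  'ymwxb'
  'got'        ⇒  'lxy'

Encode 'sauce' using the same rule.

xjdhn

The shift depends on letter class: consonant m→r is +5, but vowel a→j is +9. Vowels shift forward by 9 and consonants shift forward by 5.
For sauce: s(cons)+5=x, a(vowel)+9=j, u(vowel)+9=d, c(cons)+5=h, e(vowel)+9=n.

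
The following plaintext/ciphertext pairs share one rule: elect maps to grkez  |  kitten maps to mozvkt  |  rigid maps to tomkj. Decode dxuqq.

brook

Shifts by position in elect: pos 0: e→g (+2), pos 1: l→r (+6), pos 2: e→k (+6), pos 3: c→e (+2), pos 4: t→z (+6) — repeating every 3. A repeating key of period 3 is used — shifts +2, +6, +6 over and over.
Decoding dxuqq: d−2=b, x−6=r, u−6=o, q−2=o, q−6=k.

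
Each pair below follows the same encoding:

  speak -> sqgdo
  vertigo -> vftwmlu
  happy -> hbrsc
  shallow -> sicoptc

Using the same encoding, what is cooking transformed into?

cpqnmsm

In speak: s→s is +0, p→q is +1, e→g is +2, a→d is +3 — the shift increases by 1 each position. The shift increases by 1 at each position, starting from +0: 0, 1, 2, ….
On cooking: c+0=c, o+1=p, o+2=q, k+3=n, i+4=m, n+5=s, g+6=m.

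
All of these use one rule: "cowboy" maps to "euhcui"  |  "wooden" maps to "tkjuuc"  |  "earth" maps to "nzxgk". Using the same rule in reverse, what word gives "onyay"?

The output letters match the input read backwards, each shifted +6: cowboy reversed is yobwoc. Two steps: reverse the string, then apply a Caesar shift of +6.
Undoing it on onyay: shift back: o−6=i, n−6=h, y−6=s, a−6=u, y−6=s → ihsus; then reverse → sushi.

sushi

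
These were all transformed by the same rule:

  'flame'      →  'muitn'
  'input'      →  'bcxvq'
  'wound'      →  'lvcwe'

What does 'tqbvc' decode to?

The word is reversed, then every letter is shifted forward by 8.
Undoing it on tqbvc: shift back: t−8=l, q−8=i, b−8=t, v−8=n, c−8=u → litnu; then reverse → until.

until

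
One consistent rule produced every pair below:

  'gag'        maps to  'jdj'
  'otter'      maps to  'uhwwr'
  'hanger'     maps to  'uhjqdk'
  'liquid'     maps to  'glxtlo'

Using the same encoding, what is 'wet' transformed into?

Read the word backwards and shift each letter +3.
Applying it to wet: reverse → tew; then shift: t+3=w, e+3=h, w+3=z.

whz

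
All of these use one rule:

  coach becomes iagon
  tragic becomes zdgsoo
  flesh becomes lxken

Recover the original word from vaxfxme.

portray

Shifts by position in coach: pos 0: c→i (+6), pos 1: o→a (+12), pos 2: a→g (+6), pos 3: c→o (+12) — repeating every 2. It's a Vigenère-style cipher with numeric key [6,12]: position i shifts by key[i mod 2].
Undoing it on vaxfxme: v−6=p, a−12=o, x−6=r, f−12=t, x−6=r, m−12=a, e−6=y.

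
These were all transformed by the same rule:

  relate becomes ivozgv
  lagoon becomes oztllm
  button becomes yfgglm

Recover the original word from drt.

wig

Each letter is replaced by its mirror in the alphabet: a↔z, b↔y, c↔x, and so on (the Atbash cipher).
Reversing it on drt: d↔w, r↔i, t↔g.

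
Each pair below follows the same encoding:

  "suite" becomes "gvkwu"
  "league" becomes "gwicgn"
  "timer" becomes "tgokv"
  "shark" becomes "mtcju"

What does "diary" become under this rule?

The output letters match the input read backwards, each shifted +2: suite reversed is etius. The word is reversed, then every letter is shifted forward by 2.
Applying it to diary: reverse → yraid; then shift: y+2=a, r+2=t, a+2=c, i+2=k, d+2=f.

atckf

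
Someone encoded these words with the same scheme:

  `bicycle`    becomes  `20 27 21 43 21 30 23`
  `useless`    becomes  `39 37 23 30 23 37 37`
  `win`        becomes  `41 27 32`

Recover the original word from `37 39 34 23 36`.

The number is (letter's place in the alphabet, a=1) + 18.
Reversing it on 37 39 34 23 36: 37→(37−18)÷1=19=s, 39→(39−18)÷1=21=u, 34→(34−18)÷1=16=p, 23→(23−18)÷1=5=e, 36→(36−18)÷1=18=r.

super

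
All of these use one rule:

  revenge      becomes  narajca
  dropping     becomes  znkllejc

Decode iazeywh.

medical

This is a Caesar cipher with shift 22.
Reversing it on iazeywh: i−22=m, a−22=e, z−22=d, e−22=i, y−22=c, w−22=a, h−22=l.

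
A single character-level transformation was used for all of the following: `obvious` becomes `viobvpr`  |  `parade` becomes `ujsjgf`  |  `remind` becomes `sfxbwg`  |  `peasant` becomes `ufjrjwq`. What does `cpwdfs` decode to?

hunger

o(14)→v(21) and b(1)→i(8) fit y≡25x+9 (mod 26); the inverse of 25 mod 26 is 25. This is an affine cipher: with a=0,…,z=25, each position x becomes (25x+9) mod 26.
Undoing it on cpwdfs: c(2)→25·(2−9)≡7=h; p(15)→25·(15−9)≡20=u; w(22)→25·(22−9)≡13=n; d(3)→25·(3−9)≡6=g; f(5)→25·(5−9)≡4=e; s(18)→25·(18−9)≡17=r (all mod 26).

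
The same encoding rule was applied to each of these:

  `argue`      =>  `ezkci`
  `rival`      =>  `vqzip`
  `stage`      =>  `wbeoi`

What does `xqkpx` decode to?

tight

Shifts by position in argue: pos 0: a→e (+4), pos 1: r→z (+8), pos 2: g→k (+4), pos 3: u→c (+8) — repeating every 2. A repeating key of period 2 is used — shifts +4, +8 over and over.
Reversing it on xqkpx: x−4=t, q−8=i, k−4=g, p−8=h, x−4=t.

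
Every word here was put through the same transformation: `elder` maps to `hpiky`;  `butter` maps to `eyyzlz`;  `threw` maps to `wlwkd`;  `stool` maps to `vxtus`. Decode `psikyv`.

In elder: e→h is +3, l→p is +4, d→i is +5, e→k is +6 — the shift increases by 1 each position. Letter i (0-indexed) is shifted by i+3, so successive shifts are 3, 4, 5, ….
Reversing it on psikyv: p−3=m, s−4=o, i−5=d, k−6=e, y−7=r, v−8=n.

modern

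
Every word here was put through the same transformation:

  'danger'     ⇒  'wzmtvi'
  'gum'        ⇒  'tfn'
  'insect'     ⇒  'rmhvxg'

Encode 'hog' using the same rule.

slt

Each pair mirrors across the alphabet (d↔w, a↔z, n↔m): positions sum to 25. This is the alphabet-reversal cipher (Atbash): a becomes z, b becomes y, etc.
For hog: h↔s, o↔l, g↔t.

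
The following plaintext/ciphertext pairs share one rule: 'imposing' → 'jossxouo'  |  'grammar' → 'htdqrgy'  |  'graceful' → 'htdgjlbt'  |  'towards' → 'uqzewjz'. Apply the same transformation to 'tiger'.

Letter i (0-indexed) is shifted by i+1, so successive shifts are 1, 2, 3, ….
For tiger: t+1=u, i+2=k, g+3=j, e+4=i, r+5=w.

ukjiw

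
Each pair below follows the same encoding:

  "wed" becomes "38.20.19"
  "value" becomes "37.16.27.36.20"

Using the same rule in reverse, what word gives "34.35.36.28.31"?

stump

w is letter #23 and maps to 38: an offset of 15. Each letter is replaced by its alphabet position (a=1..z=26) + 15.
Reversing it on 34.35.36.28.31: 34→(34−15)÷1=19=s, 35→(35−15)÷1=20=t, 36→(36−15)÷1=21=u, 28→(28−15)÷1=13=m, 31→(31−15)÷1=16=p.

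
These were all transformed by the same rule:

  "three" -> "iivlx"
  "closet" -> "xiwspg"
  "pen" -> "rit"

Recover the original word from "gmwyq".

music

The output letters match the input read backwards, each shifted +4: three reversed is eerht. Two steps: reverse the string, then apply a Caesar shift of +4.
Undoing it on gmwyq: shift back: g−4=c, m−4=i, w−4=s, y−4=u, q−4=m → cisum; then reverse → music.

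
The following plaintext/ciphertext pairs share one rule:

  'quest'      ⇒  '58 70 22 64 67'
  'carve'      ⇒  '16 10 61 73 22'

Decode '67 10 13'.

With a=1..z=26, the number is 3·pos + 7.
Reversing it on 67 10 13: 67→(67−7)÷3=20=t, 10→(10−7)÷3=1=a, 13→(13−7)÷3=2=b.

tab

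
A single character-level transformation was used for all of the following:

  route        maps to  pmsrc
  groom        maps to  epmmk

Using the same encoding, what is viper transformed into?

Compare letters: r→p is +24, o→m is +24, u→s is +24 — a constant shift. This is a Caesar cipher with shift 24.
Applying it to viper: v+24=t, i+24=g, p+24=n, e+24=c, r+24=p.

tgncp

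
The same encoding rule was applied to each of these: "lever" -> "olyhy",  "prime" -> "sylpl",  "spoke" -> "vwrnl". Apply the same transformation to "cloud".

fsrxk

A repeating key of period 3 is used — shifts +3, +7, +3 over and over.
Applying it to cloud: c+3=f, l+7=s, o+3=r, u+3=x, d+7=k.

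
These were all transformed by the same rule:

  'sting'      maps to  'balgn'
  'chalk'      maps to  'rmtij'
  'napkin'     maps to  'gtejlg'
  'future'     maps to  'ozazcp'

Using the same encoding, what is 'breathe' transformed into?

scptamp

s(18)→b(1) and t(19)→a(0) fit y≡25x+19 (mod 26); the inverse of 25 mod 26 is 25. Each letter's alphabet position (a=0..z=25) is mapped through 25·x+19 mod 26 — an affine cipher.
Applying it to breathe: b(1)→25·1+19≡18=s; r(17)→25·17+19≡2=c; e(4)→25·4+19≡15=p; a(0)→25·0+19≡19=t; t(19)→25·19+19≡0=a; h(7)→25·7+19≡12=m; e(4)→25·4+19≡15=p (all mod 26).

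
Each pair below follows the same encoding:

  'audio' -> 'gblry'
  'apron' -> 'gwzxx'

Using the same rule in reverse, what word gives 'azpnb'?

usher

In audio: a→g is +6, u→b is +7, d→l is +8, i→r is +9 — the shift increases by 1 each position. Letter i (0-indexed) is shifted by i+6, so successive shifts are 6, 7, 8, ….
Reversing it on azpnb: a−6=u, z−7=s, p−8=h, n−9=e, b−10=r.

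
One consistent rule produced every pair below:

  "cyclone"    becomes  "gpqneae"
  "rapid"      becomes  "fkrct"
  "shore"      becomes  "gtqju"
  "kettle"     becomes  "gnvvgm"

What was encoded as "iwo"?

mug

The output letters match the input read backwards, each shifted +2: cyclone reversed is enolcyc. Two steps: reverse the string, then apply a Caesar shift of +2.
Undoing it on iwo: shift back: i−2=g, w−2=u, o−2=m → gum; then reverse → mug.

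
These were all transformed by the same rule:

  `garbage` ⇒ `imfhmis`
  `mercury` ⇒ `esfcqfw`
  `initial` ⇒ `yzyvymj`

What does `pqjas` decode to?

pulse

g(6)→i(8) and a(0)→m(12) fit y≡21x+12 (mod 26); the inverse of 21 mod 26 is 5. Treating letters as 0–25, the rule is x ↦ 21x + 12 (mod 26).
Decoding pqjas: p(15)→5·(15−12)≡15=p; q(16)→5·(16−12)≡20=u; j(9)→5·(9−12)≡11=l; a(0)→5·(0−12)≡18=s; s(18)→5·(18−12)≡4=e (all mod 26).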